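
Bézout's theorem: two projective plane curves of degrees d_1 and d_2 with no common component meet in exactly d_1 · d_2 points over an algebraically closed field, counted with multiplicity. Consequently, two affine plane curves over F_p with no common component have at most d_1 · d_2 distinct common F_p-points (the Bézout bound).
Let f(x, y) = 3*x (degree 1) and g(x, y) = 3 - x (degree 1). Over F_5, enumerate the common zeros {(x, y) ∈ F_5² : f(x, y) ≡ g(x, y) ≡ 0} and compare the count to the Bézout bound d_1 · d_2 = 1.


Common zeros: ∅; count = 0; Bézout bound = 1.

deg(f) = 1, deg(g) = 1, so Bézout bound = 1.
Scan x ∈ F_5. For each x, list the y ∈ F_5 with f(x, y) ≡ 0 and those with g(x, y) ≡ 0 (mod 5); the common zeros in that column are the intersection.
  x = 0: f ≡ 0 at y ∈ {0, 1, 2, 3, 4}; g ≡ 0 at y ∈ ∅; common: ∅.
  x = 1: f ≡ 0 at y ∈ ∅; g ≡ 0 at y ∈ ∅; common: ∅.
  x = 2: f ≡ 0 at y ∈ ∅; g ≡ 0 at y ∈ ∅; common: ∅.
  x = 3: f ≡ 0 at y ∈ ∅; g ≡ 0 at y ∈ {0, 1, 2, 3, 4}; common: ∅.
  x = 4: f ≡ 0 at y ∈ ∅; g ≡ 0 at y ∈ ∅; common: ∅.
Collecting: common zeros = ∅, so the count is 0.
Comparison with the Bézout bound: 0 ≤ 1 = deg(f)·deg(g), as expected for curves with no common component (the affine F_5-count falls short of the bound because intersections may lie at infinity, over extension fields, or carry multiplicity).


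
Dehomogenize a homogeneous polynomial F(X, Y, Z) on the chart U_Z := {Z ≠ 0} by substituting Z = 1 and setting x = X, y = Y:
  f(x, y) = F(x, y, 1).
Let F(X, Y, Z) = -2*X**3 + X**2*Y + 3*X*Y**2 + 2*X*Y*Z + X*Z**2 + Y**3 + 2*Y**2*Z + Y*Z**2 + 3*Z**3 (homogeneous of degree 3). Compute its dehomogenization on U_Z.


f(x, y) = -2*x**3 + x**2*y + 3*x*y**2 + 2*x*y + x + y**3 + 2*y**2 + y + 3

On U_Z we set Z = 1. Each monomial c·X^i·Y^j·Z^k in F becomes c·x^i·y^j·1^k = c·x^i·y^j.
Substituting Z = 1: F(X, Y, 1) = -2*x**3 + x**2*y + 3*x*y**2 + 2*x*y + x + y**3 + 2*y**2 + y + 3.
Note: deg(f) ≤ deg(F) = 3; strict inequality happens when F is divisible by Z (lost terms).


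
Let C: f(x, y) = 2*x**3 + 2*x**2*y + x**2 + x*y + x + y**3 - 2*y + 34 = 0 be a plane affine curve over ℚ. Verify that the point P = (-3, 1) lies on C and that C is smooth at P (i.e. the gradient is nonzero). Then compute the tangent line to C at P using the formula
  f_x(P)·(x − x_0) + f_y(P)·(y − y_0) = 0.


Tangent line at P: 38*x + 16*y + 98 = 0.

Step 1: f(-3, 1) = 0, so P lies on C.
Step 2: partial derivatives
  f_x(x, y) = 6*x**2 + 4*x*y + 2*x + y + 1, f_y(x, y) = 2*x**2 + x + 3*y**2 - 2.
  f_x(P) = 38, f_y(P) = 16 (gradient nonzero, so P is smooth).
Step 3: tangent line at P: 38·(x − -3) + 16·(y − 1) = 0.
Expanding: 38*x + 16*y + 98 = 0.


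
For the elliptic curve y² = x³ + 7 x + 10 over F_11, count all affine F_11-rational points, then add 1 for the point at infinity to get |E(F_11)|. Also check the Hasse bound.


Affine points = {(3, 5), (3, 6), (4, 5), (4, 6), (5, 4), (5, 7), (6, 2), (6, 9)}; affine count = 8; |E(F_11)| = 9.

Discriminant check: Δ ∝ 4a³ + 27b² = 4·7³ + 27·10² = 4·343 + 27·100 ≡ 2 (mod 11). Nonzero ⇒ E is nonsingular.
For each x ∈ F_11, compute rhs = x³ + 7·x + 10 mod 11, then count y ∈ F_11 with y² ≡ rhs.
  x = 0: rhs = 10, matching y values: none (0 points).
  x = 1: rhs = 7, matching y values: none (0 points).
  x = 2: rhs = 10, matching y values: none (0 points).
  x = 3: rhs = 3, matching y values: 5, 6 (2 points).
  x = 4: rhs = 3, matching y values: 5, 6 (2 points).
  x = 5: rhs = 5, matching y values: 4, 7 (2 points).
  x = 6: rhs = 4, matching y values: 2, 9 (2 points).
  x = 7: rhs = 6, matching y values: none (0 points).
  x = 8: rhs = 6, matching y values: none (0 points).
  x = 9: rhs = 10, matching y values: none (0 points).
  x = 10: rhs = 2, matching y values: none (0 points).
Total affine count: 8.
Full point count |E(F_11)| = 8 + 1 = 9.
Hasse bound: |9 − (11+1)| = |-3| = 3 ≤ 2√11 ≈ 6.6332 ✓.


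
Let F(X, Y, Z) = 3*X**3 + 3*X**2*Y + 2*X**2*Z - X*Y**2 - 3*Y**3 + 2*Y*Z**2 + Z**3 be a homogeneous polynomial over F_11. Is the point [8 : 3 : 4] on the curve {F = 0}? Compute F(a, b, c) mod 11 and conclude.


F(8,3,4) ≡ 2 (mod 11); P is NOT on the curve.

Evaluate F(8, 3, 4) term-by-term (mod 11).
  3*X**3 ↦ 3·512·1·1 = 1536
  3*X**2*Y ↦ 3·64·3·1 = 576
  2*X**2*Z ↦ 2·64·1·4 = 512
  -X*Y**2 ↦ -1·8·9·1 = -72
  -3*Y**3 ↦ -3·1·27·1 = -81
  2*Y*Z**2 ↦ 2·1·3·16 = 96
  Z**3 ↦ 1·1·1·64 = 64
Sum: F(8, 3, 4) = (1536) + (576) + (512) + (-72) + (-81) + (96) + (64) = 2631.
Reducing mod 11: 2631 ≡ 2 (mod 11).
Since F(a, b, c) ≡ 2 ≠ 0 (mod 11), P does NOT lie on the curve.


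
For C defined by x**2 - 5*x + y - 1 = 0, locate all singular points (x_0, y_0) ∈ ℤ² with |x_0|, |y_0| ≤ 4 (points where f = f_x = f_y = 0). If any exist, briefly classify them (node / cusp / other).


No singular points in the scanned grid; C is smooth there.

Compute partial derivatives:
  f_x = 2*x - 5.
  f_y = 1.
f_y = 1 is a nonzero constant, so f_y never vanishes: no point (x, y) can satisfy f = f_x = f_y = 0. In particular no (x, y) ∈ {−4, ..., 4}² is singular; the curve is smooth.


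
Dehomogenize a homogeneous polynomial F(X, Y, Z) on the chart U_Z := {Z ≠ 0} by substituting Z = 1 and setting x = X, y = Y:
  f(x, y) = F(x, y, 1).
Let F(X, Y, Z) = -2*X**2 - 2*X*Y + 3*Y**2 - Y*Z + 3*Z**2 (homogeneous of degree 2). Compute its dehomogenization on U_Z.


f(x, y) = -2*x**2 - 2*x*y + 3*y**2 - y + 3

On U_Z we set Z = 1. Each monomial c·X^i·Y^j·Z^k in F becomes c·x^i·y^j·1^k = c·x^i·y^j.
Substituting Z = 1: F(X, Y, 1) = -2*x**2 - 2*x*y + 3*y**2 - y + 3.
Note: deg(f) ≤ deg(F) = 2; strict inequality happens when F is divisible by Z (lost terms).


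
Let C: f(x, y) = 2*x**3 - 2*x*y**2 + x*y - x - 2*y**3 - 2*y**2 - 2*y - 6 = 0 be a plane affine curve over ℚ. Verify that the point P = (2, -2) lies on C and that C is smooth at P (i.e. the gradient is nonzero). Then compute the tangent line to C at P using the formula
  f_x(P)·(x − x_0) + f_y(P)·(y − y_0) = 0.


Tangent line at P: 13*x - 26 = 0.

Step 1: f(2, -2) = 0, so P lies on C.
Step 2: partial derivatives
  f_x(x, y) = 6*x**2 - 2*y**2 + y - 1, f_y(x, y) = -4*x*y + x - 6*y**2 - 4*y - 2.
  f_x(P) = 13, f_y(P) = 0 (gradient nonzero, so P is smooth).
Step 3: tangent line at P: 13·(x − 2) + 0·(y − -2) = 0.
Expanding: 13*x - 26 = 0.


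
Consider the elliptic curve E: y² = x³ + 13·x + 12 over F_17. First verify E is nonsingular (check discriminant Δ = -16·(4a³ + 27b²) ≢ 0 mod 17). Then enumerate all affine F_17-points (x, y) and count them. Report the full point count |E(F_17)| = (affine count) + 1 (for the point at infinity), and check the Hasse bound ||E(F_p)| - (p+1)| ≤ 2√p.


Affine points = {(1, 3), (1, 14), (4, 3), (4, 14), (5, 7), (5, 10), (6, 0), (7, 2), (7, 15), (8, 4), (8, 13), (9, 5), (9, 12), (12, 3), (12, 14), (13, 7), (13, 10), (16, 7), (16, 10)}; affine count = 19; |E(F_17)| = 20.

Discriminant check: Δ ∝ 4a³ + 27b² = 4·13³ + 27·12² = 4·2197 + 27·144 ≡ 11 (mod 17). Nonzero ⇒ E is nonsingular.
For each x ∈ F_17, compute rhs = x³ + 13·x + 12 mod 17, then count y ∈ F_17 with y² ≡ rhs.
  x = 0: rhs = 12, matching y values: none (0 points).
  x = 1: rhs = 9, matching y values: 3, 14 (2 points).
  x = 2: rhs = 12, matching y values: none (0 points).
  x = 3: rhs = 10, matching y values: none (0 points).
  x = 4: rhs = 9, matching y values: 3, 14 (2 points).
  x = 5: rhs = 15, matching y values: 7, 10 (2 points).
  x = 6: rhs = 0, matching y values: 0 (1 points).
  x = 7: rhs = 4, matching y values: 2, 15 (2 points).
  x = 8: rhs = 16, matching y values: 4, 13 (2 points).
  x = 9: rhs = 8, matching y values: 5, 12 (2 points).
  x = 10: rhs = 3, matching y values: none (0 points).
  x = 11: rhs = 7, matching y values: none (0 points).
  x = 12: rhs = 9, matching y values: 3, 14 (2 points).
  x = 13: rhs = 15, matching y values: 7, 10 (2 points).
  x = 14: rhs = 14, matching y values: none (0 points).
  x = 15: rhs = 12, matching y values: none (0 points).
  x = 16: rhs = 15, matching y values: 7, 10 (2 points).
Total affine count: 19.
Full point count |E(F_17)| = 19 + 1 = 20.
Hasse bound: |20 − (17+1)| = |2| = 2 ≤ 2√17 ≈ 8.2462 ✓.


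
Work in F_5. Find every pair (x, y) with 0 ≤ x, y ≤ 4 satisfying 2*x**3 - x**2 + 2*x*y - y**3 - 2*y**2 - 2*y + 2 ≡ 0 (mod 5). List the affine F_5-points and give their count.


Affine F_5-points: {(1, 1), (2, 3), (4, 2)}; count = 3.

For each of the 25 pairs (x, y) ∈ F_5², evaluate f(x, y) mod 5. Record the zeros.
  x = 0: [0↦2, 1↦2, 2↦2, 3↦1, 4↦3]  zeros at y ∈ ∅
  x = 1: [0↦3, 1↦0, 2↦2, 3↦3, 4↦2]  zeros at y ∈ {1}
  x = 2: [0↦4, 1↦3, 2↦2, 3↦0, 4↦1]  zeros at y ∈ {3}
  x = 3: [0↦2, 1↦3, 2↦4, 3↦4, 4↦2]  zeros at y ∈ ∅
  x = 4: [0↦4, 1↦2, 2↦0, 3↦2, 4↦2]  zeros at y ∈ {2}
Collecting zeros: affine points = {(1, 1), (2, 3), (4, 2)}.
Total count |C(F_5)_aff| = 3.


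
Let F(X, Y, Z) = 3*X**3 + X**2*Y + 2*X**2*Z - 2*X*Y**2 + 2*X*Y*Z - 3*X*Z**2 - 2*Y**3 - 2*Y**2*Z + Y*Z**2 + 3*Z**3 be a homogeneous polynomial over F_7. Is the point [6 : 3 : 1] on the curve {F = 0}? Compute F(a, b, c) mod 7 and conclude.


F(6,3,1) ≡ 0 (mod 7); P is on the curve.

Evaluate F(6, 3, 1) term-by-term (mod 7).
  3*X**3 ↦ 3·216·1·1 = 648
  X**2*Y ↦ 1·36·3·1 = 108
  2*X**2*Z ↦ 2·36·1·1 = 72
  -2*X*Y**2 ↦ -2·6·9·1 = -108
  2*X*Y*Z ↦ 2·6·3·1 = 36
  -3*X*Z**2 ↦ -3·6·1·1 = -18
  -2*Y**3 ↦ -2·1·27·1 = -54
  -2*Y**2*Z ↦ -2·1·9·1 = -18
  Y*Z**2 ↦ 1·1·3·1 = 3
  3*Z**3 ↦ 3·1·1·1 = 3
Sum: F(6, 3, 1) = (648) + (108) + (72) + (-108) + (36) + (-18) + (-54) + (-18) + (3) + (3) = 672.
Reducing mod 7: 672 ≡ 0 (mod 7).
Since F(a, b, c) ≡ 0 (mod 7), P lies on the curve.


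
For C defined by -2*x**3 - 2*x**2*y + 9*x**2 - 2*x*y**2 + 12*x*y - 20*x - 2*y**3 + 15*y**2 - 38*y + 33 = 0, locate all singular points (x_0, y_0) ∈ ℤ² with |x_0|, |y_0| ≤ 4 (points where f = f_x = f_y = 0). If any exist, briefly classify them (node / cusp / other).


Singular points: {(1, 2)}; classification: node.

Compute partial derivatives:
  f_x = -6*x**2 - 4*x*y + 18*x - 2*y**2 + 12*y - 20.
  f_y = -2*x**2 - 4*x*y + 12*x - 6*y**2 + 30*y - 38.
Scan x_0 ∈ {−4, ..., 4}. For each x_0, f_y(x_0, y) is a polynomial in y; find its integer roots y ∈ {−4, ..., 4}, then test f_x and f at those candidates.
  x = -4: f_y(-4, y) = -6*y**2 + 46*y - 118; no integer root y with |y| ≤ 4.
  x = -3: f_y(-3, y) = -6*y**2 + 42*y - 92; no integer root y with |y| ≤ 4.
  x = -2: f_y(-2, y) = -6*y**2 + 38*y - 70; no integer root y with |y| ≤ 4.
  x = -1: f_y(-1, y) = -6*y**2 + 34*y - 52; no integer root y with |y| ≤ 4.
  x = 0: f_y(0, y) = -6*y**2 + 30*y - 38; no integer root y with |y| ≤ 4.
  x = 1: f_y(1, y) = -6*y**2 + 26*y - 28; vanishes at y ∈ {2}. (1, 2): f_x = 0, f = 0 — SINGULAR.
  x = 2: f_y(2, y) = -6*y**2 + 22*y - 22; no integer root y with |y| ≤ 4.
  x = 3: f_y(3, y) = -6*y**2 + 18*y - 20; no integer root y with |y| ≤ 4.
  x = 4: f_y(4, y) = -6*y**2 + 14*y - 22; no integer root y with |y| ≤ 4.
Only singular point on the grid: (1, 2).
Classify: substitute x = 1 + u, y = 2 + v and expand: f = -2*u**3 - 2*u**2*v - u**2 - 2*u*v**2 - 2*v**3 + v**2.
No constant or linear terms (consistent with a singular point). Quadratic part: -u**2 + v**2. Cubic part: -2*u**3 - 2*u**2*v - 2*u*v**2 - 2*v**3.
The quadratic part v**2 - u**2 = (v − u)(v + u) splits into two distinct linear factors, so there are two distinct tangent lines y − 2 = ±(x − 1) — this is a node (ordinary double point).
Classification: node.


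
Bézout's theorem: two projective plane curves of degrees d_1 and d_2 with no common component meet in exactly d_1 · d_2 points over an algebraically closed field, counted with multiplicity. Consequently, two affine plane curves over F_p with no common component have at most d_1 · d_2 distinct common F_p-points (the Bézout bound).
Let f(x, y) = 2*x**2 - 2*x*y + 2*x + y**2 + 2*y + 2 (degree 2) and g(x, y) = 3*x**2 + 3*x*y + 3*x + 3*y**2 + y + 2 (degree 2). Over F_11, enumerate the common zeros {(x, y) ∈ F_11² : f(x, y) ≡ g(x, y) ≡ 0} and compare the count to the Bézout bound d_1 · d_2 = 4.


Common zeros: ∅; count = 0; Bézout bound = 4.

deg(f) = 2, deg(g) = 2, so Bézout bound = 4.
Scan x ∈ F_11. For each x, list the y ∈ F_11 with f(x, y) ≡ 0 and those with g(x, y) ≡ 0 (mod 11); the common zeros in that column are the intersection.
  x = 0: f ≡ 0 at y ∈ ∅; g ≡ 0 at y ∈ ∅; common: ∅.
  x = 1: f ≡ 0 at y ∈ {4, 7}; g ≡ 0 at y ∈ ∅; common: ∅.
  x = 2: f ≡ 0 at y ∈ {4, 9}; g ≡ 0 at y ∈ ∅; common: ∅.
  x = 3: f ≡ 0 at y ∈ {2}; g ≡ 0 at y ∈ ∅; common: ∅.
  x = 4: f ≡ 0 at y ∈ {3}; g ≡ 0 at y ∈ ∅; common: ∅.
  x = 5: f ≡ 0 at y ∈ {1, 7}; g ≡ 0 at y ∈ ∅; common: ∅.
  x = 6: f ≡ 0 at y ∈ {1, 9}; g ≡ 0 at y ∈ ∅; common: ∅.
  x = 7: f ≡ 0 at y ∈ ∅; g ≡ 0 at y ∈ ∅; common: ∅.
  x = 8: f ≡ 0 at y ∈ ∅; g ≡ 0 at y ∈ {5}; common: ∅.
  x = 9: f ≡ 0 at y ∈ {2, 3}; g ≡ 0 at y ∈ ∅; common: ∅.
  x = 10: f ≡ 0 at y ∈ ∅; g ≡ 0 at y ∈ ∅; common: ∅.
Collecting: common zeros = ∅, so the count is 0.
Comparison with the Bézout bound: 0 ≤ 4 = deg(f)·deg(g), as expected for curves with no common component (the affine F_11-count falls short of the bound because intersections may lie at infinity, over extension fields, or carry multiplicity).


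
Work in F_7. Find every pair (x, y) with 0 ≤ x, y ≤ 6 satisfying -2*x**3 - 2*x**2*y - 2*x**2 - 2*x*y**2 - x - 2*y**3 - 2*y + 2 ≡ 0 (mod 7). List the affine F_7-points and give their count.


Affine F_7-points: {(1, 2), (5, 6), (6, 5)}; count = 3.

For each of the 49 pairs (x, y) ∈ F_7², evaluate f(x, y) mod 7. Record the zeros.
  x = 0: [0↦2, 1↦5, 2↦3, 3↦5, 4↦6, 5↦1, 6↦6]  zeros at y ∈ ∅
  x = 1: [0↦4, 1↦3, 2↦0, 3↦4, 4↦3, 5↦6, 6↦1]  zeros at y ∈ {2}
  x = 2: [0↦4, 1↦2, 2↦1, 3↦3, 4↦3, 5↦3, 6↦5]  zeros at y ∈ ∅
  x = 3: [0↦4, 1↦4, 2↦1, 3↦4, 4↦1, 5↦1, 6↦6]  zeros at y ∈ ∅
  x = 4: [0↦6, 1↦4, 2↦2, 3↦2, 4↦6, 5↦2, 6↦6]  zeros at y ∈ ∅
  x = 5: [0↦5, 1↦4, 2↦6, 3↦6, 4↦6, 5↦1, 6↦0]  zeros at y ∈ {6}
  x = 6: [0↦3, 1↦6, 2↦1, 3↦4, 4↦3, 5↦0, 6↦4]  zeros at y ∈ {5}
Collecting zeros: affine points = {(1, 2), (5, 6), (6, 5)}.
Total count |C(F_7)_aff| = 3.


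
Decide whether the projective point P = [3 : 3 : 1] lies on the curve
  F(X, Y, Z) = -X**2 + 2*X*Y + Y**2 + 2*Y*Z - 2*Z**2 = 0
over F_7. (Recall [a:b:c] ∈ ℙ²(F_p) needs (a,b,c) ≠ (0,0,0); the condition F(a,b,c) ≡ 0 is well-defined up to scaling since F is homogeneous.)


F(3,3,1) ≡ 1 (mod 7); P is NOT on the curve.

Evaluate F(3, 3, 1) term-by-term (mod 7).
  -X**2 ↦ -1·9·1·1 = -9
  2*X*Y ↦ 2·3·3·1 = 18
  Y**2 ↦ 1·1·9·1 = 9
  2*Y*Z ↦ 2·1·3·1 = 6
  -2*Z**2 ↦ -2·1·1·1 = -2
Sum: F(3, 3, 1) = (-9) + (18) + (9) + (6) + (-2) = 22.
Reducing mod 7: 22 ≡ 1 (mod 7).
Since F(a, b, c) ≡ 1 ≠ 0 (mod 7), P does NOT lie on the curve.


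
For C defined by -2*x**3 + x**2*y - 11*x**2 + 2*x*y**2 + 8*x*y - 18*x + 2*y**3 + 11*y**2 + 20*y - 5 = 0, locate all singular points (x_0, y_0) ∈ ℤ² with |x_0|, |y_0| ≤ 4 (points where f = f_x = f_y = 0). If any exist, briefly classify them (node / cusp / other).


Singular points: {(-2, -1)}; classification: cusp.

Compute partial derivatives:
  f_x = -6*x**2 + 2*x*y - 22*x + 2*y**2 + 8*y - 18.
  f_y = x**2 + 4*x*y + 8*x + 6*y**2 + 22*y + 20.
Scan x_0 ∈ {−4, ..., 4}. For each x_0, f_y(x_0, y) is a polynomial in y; find its integer roots y ∈ {−4, ..., 4}, then test f_x and f at those candidates.
  x = -4: f_y(-4, y) = 6*y**2 + 6*y + 4; no integer root y with |y| ≤ 4.
  x = -3: f_y(-3, y) = 6*y**2 + 10*y + 5; no integer root y with |y| ≤ 4.
  x = -2: f_y(-2, y) = 6*y**2 + 14*y + 8; vanishes at y ∈ {-1}. (-2, -1): f_x = 0, f = 0 — SINGULAR.
  x = -1: f_y(-1, y) = 6*y**2 + 18*y + 13; no integer root y with |y| ≤ 4.
  x = 0: f_y(0, y) = 6*y**2 + 22*y + 20; vanishes at y ∈ {-2}. (0, -2): f_x = -26 ≠ 0.
  x = 1: f_y(1, y) = 6*y**2 + 26*y + 29; no integer root y with |y| ≤ 4.
  x = 2: f_y(2, y) = 6*y**2 + 30*y + 40; no integer root y with |y| ≤ 4.
  x = 3: f_y(3, y) = 6*y**2 + 34*y + 53; no integer root y with |y| ≤ 4.
  x = 4: f_y(4, y) = 6*y**2 + 38*y + 68; no integer root y with |y| ≤ 4.
Only singular point on the grid: (-2, -1).
Classify: substitute x = -2 + u, y = -1 + v and expand: f = -2*u**3 + u**2*v + 2*u*v**2 + 2*v**3 + v**2.
No constant or linear terms (consistent with a singular point). Quadratic part: v**2. Cubic part: -2*u**3 + u**2*v + 2*u*v**2 + 2*v**3.
The quadratic part v**2 is a perfect square, so there is a single (double) tangent line v = 0, i.e. y = -1. Restricting the cubic part to that line (v = 0) leaves -2*u**3 ≠ 0, so f is not divisible by v and the branch is v² ≈ 2*u**3 to lowest order — this is a cusp.
Classification: cusp.


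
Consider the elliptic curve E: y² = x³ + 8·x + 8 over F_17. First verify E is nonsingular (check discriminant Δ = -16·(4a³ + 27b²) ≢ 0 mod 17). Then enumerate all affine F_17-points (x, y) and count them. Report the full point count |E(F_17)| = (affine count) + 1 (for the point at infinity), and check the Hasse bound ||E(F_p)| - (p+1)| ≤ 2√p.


Affine points = {(0, 5), (0, 12), (1, 0), (2, 7), (2, 10), (3, 5), (3, 12), (4, 6), (4, 11), (6, 0), (7, 4), (7, 13), (10, 0), (11, 4), (11, 13), (12, 8), (12, 9), (14, 5), (14, 12), (15, 1), (15, 16), (16, 4), (16, 13)}; affine count = 23; |E(F_17)| = 24.

Discriminant check: Δ ∝ 4a³ + 27b² = 4·8³ + 27·8² = 4·512 + 27·64 ≡ 2 (mod 17). Nonzero ⇒ E is nonsingular.
For each x ∈ F_17, compute rhs = x³ + 8·x + 8 mod 17, then count y ∈ F_17 with y² ≡ rhs.
  x = 0: rhs = 8, matching y values: 5, 12 (2 points).
  x = 1: rhs = 0, matching y values: 0 (1 points).
  x = 2: rhs = 15, matching y values: 7, 10 (2 points).
  x = 3: rhs = 8, matching y values: 5, 12 (2 points).
  x = 4: rhs = 2, matching y values: 6, 11 (2 points).
  x = 5: rhs = 3, matching y values: none (0 points).
  x = 6: rhs = 0, matching y values: 0 (1 points).
  x = 7: rhs = 16, matching y values: 4, 13 (2 points).
  x = 8: rhs = 6, matching y values: none (0 points).
  x = 9: rhs = 10, matching y values: none (0 points).
  x = 10: rhs = 0, matching y values: 0 (1 points).
  x = 11: rhs = 16, matching y values: 4, 13 (2 points).
  x = 12: rhs = 13, matching y values: 8, 9 (2 points).
  x = 13: rhs = 14, matching y values: none (0 points).
  x = 14: rhs = 8, matching y values: 5, 12 (2 points).
  x = 15: rhs = 1, matching y values: 1, 16 (2 points).
  x = 16: rhs = 16, matching y values: 4, 13 (2 points).
Total affine count: 23.
Full point count |E(F_17)| = 23 + 1 = 24.
Hasse bound: |24 − (17+1)| = |6| = 6 ≤ 2√17 ≈ 8.2462 ✓.


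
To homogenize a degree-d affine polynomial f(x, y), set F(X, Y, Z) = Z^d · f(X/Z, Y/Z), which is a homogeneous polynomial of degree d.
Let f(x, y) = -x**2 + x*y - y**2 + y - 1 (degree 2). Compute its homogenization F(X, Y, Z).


F(X, Y, Z) = -X**2 + X*Y - Y**2 + Y*Z - Z**2

deg(f) = 2.
Substitute x = X/Z, y = Y/Z into f, then multiply by Z^2.
  monomial -1·x^2·y^0 ↦ -1·X^2·Y^0·Z^0.
  monomial 1·x^1·y^1 ↦ 1·X^1·Y^1·Z^0.
  monomial -1·x^0·y^2 ↦ -1·X^0·Y^2·Z^0.
  monomial 1·x^0·y^1 ↦ 1·X^0·Y^1·Z^1.
  monomial -1·x^0·y^0 ↦ -1·X^0·Y^0·Z^2.
Collecting: F(X, Y, Z) = -X**2 + X*Y - Y**2 + Y*Z - Z**2.


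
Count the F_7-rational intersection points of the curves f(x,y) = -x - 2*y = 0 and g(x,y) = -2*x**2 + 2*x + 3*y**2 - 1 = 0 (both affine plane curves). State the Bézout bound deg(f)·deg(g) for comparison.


Common zeros: ∅; count = 0; Bézout bound = 2.

deg(f) = 1, deg(g) = 2, so Bézout bound = 2.
Scan x ∈ F_7. For each x, list the y ∈ F_7 with f(x, y) ≡ 0 and those with g(x, y) ≡ 0 (mod 7); the common zeros in that column are the intersection.
  x = 0: f ≡ 0 at y ∈ {0}; g ≡ 0 at y ∈ ∅; common: ∅.
  x = 1: f ≡ 0 at y ∈ {3}; g ≡ 0 at y ∈ ∅; common: ∅.
  x = 2: f ≡ 0 at y ∈ {6}; g ≡ 0 at y ∈ {2, 5}; common: ∅.
  x = 3: f ≡ 0 at y ∈ {2}; g ≡ 0 at y ∈ {3, 4}; common: ∅.
  x = 4: f ≡ 0 at y ∈ {5}; g ≡ 0 at y ∈ ∅; common: ∅.
  x = 5: f ≡ 0 at y ∈ {1}; g ≡ 0 at y ∈ {3, 4}; common: ∅.
  x = 6: f ≡ 0 at y ∈ {4}; g ≡ 0 at y ∈ {2, 5}; common: ∅.
Collecting: common zeros = ∅, so the count is 0.
Comparison with the Bézout bound: 0 ≤ 2 = deg(f)·deg(g), as expected for curves with no common component (the affine F_7-count falls short of the bound because intersections may lie at infinity, over extension fields, or carry multiplicity).


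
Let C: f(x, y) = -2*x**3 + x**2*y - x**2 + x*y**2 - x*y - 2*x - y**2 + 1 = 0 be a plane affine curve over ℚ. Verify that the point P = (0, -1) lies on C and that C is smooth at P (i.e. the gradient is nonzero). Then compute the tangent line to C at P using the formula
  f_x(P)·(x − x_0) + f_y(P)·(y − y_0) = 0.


Tangent line at P: 2*y + 2 = 0.

Step 1: f(0, -1) = 0, so P lies on C.
Step 2: partial derivatives
  f_x(x, y) = -6*x**2 + 2*x*y - 2*x + y**2 - y - 2, f_y(x, y) = x**2 + 2*x*y - x - 2*y.
  f_x(P) = 0, f_y(P) = 2 (gradient nonzero, so P is smooth).
Step 3: tangent line at P: 0·(x − 0) + 2·(y − -1) = 0.
Expanding: 2*y + 2 = 0.


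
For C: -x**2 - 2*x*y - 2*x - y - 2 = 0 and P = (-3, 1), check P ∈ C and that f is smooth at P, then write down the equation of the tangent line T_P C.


Tangent line at P: 2*x + 5*y + 1 = 0.

Step 1: f(-3, 1) = 0, so P lies on C.
Step 2: partial derivatives
  f_x(x, y) = -2*x - 2*y - 2, f_y(x, y) = -2*x - 1.
  f_x(P) = 2, f_y(P) = 5 (gradient nonzero, so P is smooth).
Step 3: tangent line at P: 2·(x − -3) + 5·(y − 1) = 0.
Expanding: 2*x + 5*y + 1 = 0.


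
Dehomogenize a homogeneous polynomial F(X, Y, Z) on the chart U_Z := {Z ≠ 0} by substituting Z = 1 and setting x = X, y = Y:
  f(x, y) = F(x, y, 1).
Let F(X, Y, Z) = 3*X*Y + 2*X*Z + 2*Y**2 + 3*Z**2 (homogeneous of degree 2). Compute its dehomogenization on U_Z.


f(x, y) = 3*x*y + 2*x + 2*y**2 + 3

On U_Z we set Z = 1. Each monomial c·X^i·Y^j·Z^k in F becomes c·x^i·y^j·1^k = c·x^i·y^j.
Substituting Z = 1: F(X, Y, 1) = 3*x*y + 2*x + 2*y**2 + 3.
Note: deg(f) ≤ deg(F) = 2; strict inequality happens when F is divisible by Z (lost terms).


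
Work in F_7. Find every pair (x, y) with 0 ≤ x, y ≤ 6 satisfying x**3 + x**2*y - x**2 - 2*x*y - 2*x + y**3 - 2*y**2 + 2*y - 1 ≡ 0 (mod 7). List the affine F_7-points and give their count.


Affine F_7-points: {(0, 1), (0, 3), (0, 5), (1, 5), (1, 6), (2, 1), (2, 3), (2, 5), (3, 2), (3, 3), (3, 4), (5, 1), (5, 4)}; count = 13.

For each of the 49 pairs (x, y) ∈ F_7², evaluate f(x, y) mod 7. Record the zeros.
  x = 0: [0↦6, 1↦0, 2↦3, 3↦0, 4↦4, 5↦0, 6↦1]  zeros at y ∈ {1, 3, 5}
  x = 1: [0↦4, 1↦4, 2↦6, 3↦2, 4↦5, 5↦0, 6↦0]  zeros at y ∈ {5, 6}
  x = 2: [0↦6, 1↦0, 2↦3, 3↦0, 4↦4, 5↦0, 6↦1]  zeros at y ∈ {1, 3, 5}
  x = 3: [0↦4, 1↦1, 2↦0, 3↦0, 4↦0, 5↦6, 6↦3]  zeros at y ∈ {2, 3, 4}
  x = 4: [0↦4, 1↦6, 2↦3, 3↦1, 4↦6, 5↦3, 6↦5]  zeros at y ∈ ∅
  x = 5: [0↦5, 1↦0, 2↦4, 3↦2, 4↦0, 5↦4, 6↦6]  zeros at y ∈ {1, 4}
  x = 6: [0↦6, 1↦3, 2↦2, 3↦2, 4↦2, 5↦1, 6↦5]  zeros at y ∈ ∅
Collecting zeros: affine points = {(0, 1), (0, 3), (0, 5), (1, 5), (1, 6), (2, 1), (2, 3), (2, 5), (3, 2), (3, 3), (3, 4), (5, 1), (5, 4)}.
Total count |C(F_7)_aff| = 13.


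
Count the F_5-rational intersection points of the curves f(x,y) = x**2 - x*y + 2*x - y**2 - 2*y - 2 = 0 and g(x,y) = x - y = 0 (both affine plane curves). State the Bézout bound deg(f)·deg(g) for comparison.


Common zeros: ∅; count = 0; Bézout bound = 2.

deg(f) = 2, deg(g) = 1, so Bézout bound = 2.
Scan x ∈ F_5. For each x, list the y ∈ F_5 with f(x, y) ≡ 0 and those with g(x, y) ≡ 0 (mod 5); the common zeros in that column are the intersection.
  x = 0: f ≡ 0 at y ∈ {1, 2}; g ≡ 0 at y ∈ {0}; common: ∅.
  x = 1: f ≡ 0 at y ∈ ∅; g ≡ 0 at y ∈ {1}; common: ∅.
  x = 2: f ≡ 0 at y ∈ {3}; g ≡ 0 at y ∈ {2}; common: ∅.
  x = 3: f ≡ 0 at y ∈ ∅; g ≡ 0 at y ∈ {3}; common: ∅.
  x = 4: f ≡ 0 at y ∈ {1, 3}; g ≡ 0 at y ∈ {4}; common: ∅.
Collecting: common zeros = ∅, so the count is 0.
Comparison with the Bézout bound: 0 ≤ 2 = deg(f)·deg(g), as expected for curves with no common component (the affine F_5-count falls short of the bound because intersections may lie at infinity, over extension fields, or carry multiplicity).


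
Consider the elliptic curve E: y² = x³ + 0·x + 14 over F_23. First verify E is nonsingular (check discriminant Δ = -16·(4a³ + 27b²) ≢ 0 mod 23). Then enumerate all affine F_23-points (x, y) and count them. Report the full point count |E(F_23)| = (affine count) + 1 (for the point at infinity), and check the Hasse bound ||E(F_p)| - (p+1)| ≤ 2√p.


Affine points = {(3, 8), (3, 15), (4, 3), (4, 20), (5, 1), (5, 22), (6, 0), (7, 9), (7, 14), (10, 5), (10, 18), (13, 7), (13, 16), (15, 10), (15, 13), (16, 4), (16, 19), (18, 2), (18, 21), (21, 11), (21, 12), (22, 6), (22, 17)}; affine count = 23; |E(F_23)| = 24.

Discriminant check: Δ ∝ 4a³ + 27b² = 4·0³ + 27·14² = 4·0 + 27·196 ≡ 2 (mod 23). Nonzero ⇒ E is nonsingular.
For each x ∈ F_23, compute rhs = x³ + 0·x + 14 mod 23, then count y ∈ F_23 with y² ≡ rhs.
  x = 0: rhs = 14, matching y values: none (0 points).
  x = 1: rhs = 15, matching y values: none (0 points).
  x = 2: rhs = 22, matching y values: none (0 points).
  x = 3: rhs = 18, matching y values: 8, 15 (2 points).
  x = 4: rhs = 9, matching y values: 3, 20 (2 points).
  x = 5: rhs = 1, matching y values: 1, 22 (2 points).
  x = 6: rhs = 0, matching y values: 0 (1 points).
  x = 7: rhs = 12, matching y values: 9, 14 (2 points).
  x = 8: rhs = 20, matching y values: none (0 points).
  x = 9: rhs = 7, matching y values: none (0 points).
  x = 10: rhs = 2, matching y values: 5, 18 (2 points).
  x = 11: rhs = 11, matching y values: none (0 points).
  x = 12: rhs = 17, matching y values: none (0 points).
  x = 13: rhs = 3, matching y values: 7, 16 (2 points).
  x = 14: rhs = 21, matching y values: none (0 points).
  x = 15: rhs = 8, matching y values: 10, 13 (2 points).
  x = 16: rhs = 16, matching y values: 4, 19 (2 points).
  x = 17: rhs = 5, matching y values: none (0 points).
  x = 18: rhs = 4, matching y values: 2, 21 (2 points).
  x = 19: rhs = 19, matching y values: none (0 points).
  x = 20: rhs = 10, matching y values: none (0 points).
  x = 21: rhs = 6, matching y values: 11, 12 (2 points).
  x = 22: rhs = 13, matching y values: 6, 17 (2 points).
Total affine count: 23.
Full point count |E(F_23)| = 23 + 1 = 24.
Hasse bound: |24 − (23+1)| = |0| = 0 ≤ 2√23 ≈ 9.5917 ✓.


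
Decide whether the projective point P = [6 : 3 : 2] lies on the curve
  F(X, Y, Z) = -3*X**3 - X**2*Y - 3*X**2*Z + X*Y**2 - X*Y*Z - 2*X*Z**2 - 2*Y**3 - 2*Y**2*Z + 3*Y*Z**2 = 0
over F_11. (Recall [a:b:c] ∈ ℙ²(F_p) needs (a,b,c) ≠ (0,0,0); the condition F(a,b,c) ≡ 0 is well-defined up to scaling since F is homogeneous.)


F(6,3,2) ≡ 0 (mod 11); P is on the curve.

Evaluate F(6, 3, 2) term-by-term (mod 11).
  -3*X**3 ↦ -3·216·1·1 = -648
  -X**2*Y ↦ -1·36·3·1 = -108
  -3*X**2*Z ↦ -3·36·1·2 = -216
  X*Y**2 ↦ 1·6·9·1 = 54
  -X*Y*Z ↦ -1·6·3·2 = -36
  -2*X*Z**2 ↦ -2·6·1·4 = -48
  -2*Y**3 ↦ -2·1·27·1 = -54
  -2*Y**2*Z ↦ -2·1·9·2 = -36
  3*Y*Z**2 ↦ 3·1·3·4 = 36
Sum: F(6, 3, 2) = (-648) + (-108) + (-216) + (54) + (-36) + (-48) + (-54) + (-36) + (36) = -1056.
Reducing mod 11: -1056 ≡ 0 (mod 11).
Since F(a, b, c) ≡ 0 (mod 11), P lies on the curve.


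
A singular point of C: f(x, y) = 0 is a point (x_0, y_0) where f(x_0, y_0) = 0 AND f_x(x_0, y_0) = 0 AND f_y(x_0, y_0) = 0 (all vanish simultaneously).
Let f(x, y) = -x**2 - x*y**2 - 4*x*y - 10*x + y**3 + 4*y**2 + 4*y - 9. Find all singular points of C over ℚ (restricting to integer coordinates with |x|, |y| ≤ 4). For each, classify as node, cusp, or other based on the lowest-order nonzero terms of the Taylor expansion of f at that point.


Singular points: {(-3, -2)}; classification: node.

Compute partial derivatives:
  f_x = -2*x - y**2 - 4*y - 10.
  f_y = -2*x*y - 4*x + 3*y**2 + 8*y + 4.
Scan x_0 ∈ {−4, ..., 4}. For each x_0, f_y(x_0, y) is a polynomial in y; find its integer roots y ∈ {−4, ..., 4}, then test f_x and f at those candidates.
  x = -4: f_y(-4, y) = 3*y**2 + 16*y + 20; vanishes at y ∈ {-2}. (-4, -2): f_x = 2 ≠ 0.
  x = -3: f_y(-3, y) = 3*y**2 + 14*y + 16; vanishes at y ∈ {-2}. (-3, -2): f_x = 0, f = 0 — SINGULAR.
  x = -2: f_y(-2, y) = 3*y**2 + 12*y + 12; vanishes at y ∈ {-2}. (-2, -2): f_x = -2 ≠ 0.
  x = -1: f_y(-1, y) = 3*y**2 + 10*y + 8; vanishes at y ∈ {-2}. (-1, -2): f_x = -4 ≠ 0.
  x = 0: f_y(0, y) = 3*y**2 + 8*y + 4; vanishes at y ∈ {-2}. (0, -2): f_x = -6 ≠ 0.
  x = 1: f_y(1, y) = 3*y**2 + 6*y; vanishes at y ∈ {-2, 0}. (1, -2): f_x = -8 ≠ 0; (1, 0): f_x = -12 ≠ 0.
  x = 2: f_y(2, y) = 3*y**2 + 4*y - 4; vanishes at y ∈ {-2}. (2, -2): f_x = -10 ≠ 0.
  x = 3: f_y(3, y) = 3*y**2 + 2*y - 8; vanishes at y ∈ {-2}. (3, -2): f_x = -12 ≠ 0.
  x = 4: f_y(4, y) = 3*y**2 - 12; vanishes at y ∈ {-2, 2}. (4, -2): f_x = -14 ≠ 0; (4, 2): f_x = -30 ≠ 0.
Only singular point on the grid: (-3, -2).
Classify: substitute x = -3 + u, y = -2 + v and expand: f = -u**2 - u*v**2 + v**3 + v**2.
No constant or linear terms (consistent with a singular point). Quadratic part: -u**2 + v**2. Cubic part: -u*v**2 + v**3.
The quadratic part v**2 - u**2 = (v − u)(v + u) splits into two distinct linear factors, so there are two distinct tangent lines y − -2 = ±(x − -3) — this is a node (ordinary double point).
Classification: node.


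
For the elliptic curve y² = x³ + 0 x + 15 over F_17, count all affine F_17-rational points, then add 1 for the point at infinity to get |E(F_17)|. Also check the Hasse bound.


Affine points = {(0, 7), (0, 10), (1, 4), (1, 13), (3, 5), (3, 12), (5, 2), (5, 15), (7, 1), (7, 16), (8, 0), (9, 8), (9, 9), (12, 3), (12, 14), (13, 6), (13, 11)}; affine count = 17; |E(F_17)| = 18.

Discriminant check: Δ ∝ 4a³ + 27b² = 4·0³ + 27·15² = 4·0 + 27·225 ≡ 6 (mod 17). Nonzero ⇒ E is nonsingular.
For each x ∈ F_17, compute rhs = x³ + 0·x + 15 mod 17, then count y ∈ F_17 with y² ≡ rhs.
  x = 0: rhs = 15, matching y values: 7, 10 (2 points).
  x = 1: rhs = 16, matching y values: 4, 13 (2 points).
  x = 2: rhs = 6, matching y values: none (0 points).
  x = 3: rhs = 8, matching y values: 5, 12 (2 points).
  x = 4: rhs = 11, matching y values: none (0 points).
  x = 5: rhs = 4, matching y values: 2, 15 (2 points).
  x = 6: rhs = 10, matching y values: none (0 points).
  x = 7: rhs = 1, matching y values: 1, 16 (2 points).
  x = 8: rhs = 0, matching y values: 0 (1 points).
  x = 9: rhs = 13, matching y values: 8, 9 (2 points).
  x = 10: rhs = 12, matching y values: none (0 points).
  x = 11: rhs = 3, matching y values: none (0 points).
  x = 12: rhs = 9, matching y values: 3, 14 (2 points).
  x = 13: rhs = 2, matching y values: 6, 11 (2 points).
  x = 14: rhs = 5, matching y values: none (0 points).
  x = 15: rhs = 7, matching y values: none (0 points).
  x = 16: rhs = 14, matching y values: none (0 points).
Total affine count: 17.
Full point count |E(F_17)| = 17 + 1 = 18.
Hasse bound: |18 − (17+1)| = |0| = 0 ≤ 2√17 ≈ 8.2462 ✓.


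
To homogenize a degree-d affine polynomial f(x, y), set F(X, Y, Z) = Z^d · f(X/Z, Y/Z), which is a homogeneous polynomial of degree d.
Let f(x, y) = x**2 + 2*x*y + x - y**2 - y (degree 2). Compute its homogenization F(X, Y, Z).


F(X, Y, Z) = X**2 + 2*X*Y + X*Z - Y**2 - Y*Z

deg(f) = 2.
Substitute x = X/Z, y = Y/Z into f, then multiply by Z^2.
  monomial 1·x^2·y^0 ↦ 1·X^2·Y^0·Z^0.
  monomial 2·x^1·y^1 ↦ 2·X^1·Y^1·Z^0.
  monomial 1·x^1·y^0 ↦ 1·X^1·Y^0·Z^1.
  monomial -1·x^0·y^2 ↦ -1·X^0·Y^2·Z^0.
  monomial -1·x^0·y^1 ↦ -1·X^0·Y^1·Z^1.
Collecting: F(X, Y, Z) = X**2 + 2*X*Y + X*Z - Y**2 - Y*Z.


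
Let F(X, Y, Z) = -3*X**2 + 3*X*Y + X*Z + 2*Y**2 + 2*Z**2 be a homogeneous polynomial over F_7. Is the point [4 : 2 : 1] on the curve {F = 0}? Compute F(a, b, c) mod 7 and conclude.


F(4,2,1) ≡ 4 (mod 7); P is NOT on the curve.

Evaluate F(4, 2, 1) term-by-term (mod 7).
  -3*X**2 ↦ -3·16·1·1 = -48
  3*X*Y ↦ 3·4·2·1 = 24
  X*Z ↦ 1·4·1·1 = 4
  2*Y**2 ↦ 2·1·4·1 = 8
  2*Z**2 ↦ 2·1·1·1 = 2
Sum: F(4, 2, 1) = (-48) + (24) + (4) + (8) + (2) = -10.
Reducing mod 7: -10 ≡ 4 (mod 7).
Since F(a, b, c) ≡ 4 ≠ 0 (mod 7), P does NOT lie on the curve.


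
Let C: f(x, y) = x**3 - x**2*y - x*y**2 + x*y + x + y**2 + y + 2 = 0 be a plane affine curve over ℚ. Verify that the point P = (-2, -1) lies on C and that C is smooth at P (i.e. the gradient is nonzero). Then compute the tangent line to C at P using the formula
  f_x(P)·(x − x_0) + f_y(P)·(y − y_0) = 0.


Tangent line at P: 7*x - 11*y + 3 = 0.

Step 1: f(-2, -1) = 0, so P lies on C.
Step 2: partial derivatives
  f_x(x, y) = 3*x**2 - 2*x*y - y**2 + y + 1, f_y(x, y) = -x**2 - 2*x*y + x + 2*y + 1.
  f_x(P) = 7, f_y(P) = -11 (gradient nonzero, so P is smooth).
Step 3: tangent line at P: 7·(x − -2) + -11·(y − -1) = 0.
Expanding: 7*x - 11*y + 3 = 0.


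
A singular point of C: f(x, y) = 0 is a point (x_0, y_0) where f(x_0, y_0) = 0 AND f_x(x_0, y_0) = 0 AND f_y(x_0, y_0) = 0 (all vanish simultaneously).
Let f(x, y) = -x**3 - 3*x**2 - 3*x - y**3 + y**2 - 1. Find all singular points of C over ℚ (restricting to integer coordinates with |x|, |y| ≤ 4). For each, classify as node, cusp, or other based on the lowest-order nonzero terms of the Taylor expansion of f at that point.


Singular points: {(-1, 0)}; classification: cusp.

Compute partial derivatives:
  f_x = -3*x**2 - 6*x - 3.
  f_y = -3*y**2 + 2*y.
Scan x_0 ∈ {−4, ..., 4}. For each x_0, f_y(x_0, y) is a polynomial in y; find its integer roots y ∈ {−4, ..., 4}, then test f_x and f at those candidates.
  x = -4: f_y(-4, y) = -3*y**2 + 2*y; vanishes at y ∈ {0}. (-4, 0): f_x = -27 ≠ 0.
  x = -3: f_y(-3, y) = -3*y**2 + 2*y; vanishes at y ∈ {0}. (-3, 0): f_x = -12 ≠ 0.
  x = -2: f_y(-2, y) = -3*y**2 + 2*y; vanishes at y ∈ {0}. (-2, 0): f_x = -3 ≠ 0.
  x = -1: f_y(-1, y) = -3*y**2 + 2*y; vanishes at y ∈ {0}. (-1, 0): f_x = 0, f = 0 — SINGULAR.
  x = 0: f_y(0, y) = -3*y**2 + 2*y; vanishes at y ∈ {0}. (0, 0): f_x = -3 ≠ 0.
  x = 1: f_y(1, y) = -3*y**2 + 2*y; vanishes at y ∈ {0}. (1, 0): f_x = -12 ≠ 0.
  x = 2: f_y(2, y) = -3*y**2 + 2*y; vanishes at y ∈ {0}. (2, 0): f_x = -27 ≠ 0.
  x = 3: f_y(3, y) = -3*y**2 + 2*y; vanishes at y ∈ {0}. (3, 0): f_x = -48 ≠ 0.
  x = 4: f_y(4, y) = -3*y**2 + 2*y; vanishes at y ∈ {0}. (4, 0): f_x = -75 ≠ 0.
Only singular point on the grid: (-1, 0).
Classify: substitute x = -1 + u, y = 0 + v and expand: f = -u**3 - v**3 + v**2.
No constant or linear terms (consistent with a singular point). Quadratic part: v**2. Cubic part: -u**3 - v**3.
The quadratic part v**2 is a perfect square, so there is a single (double) tangent line v = 0, i.e. y = 0. Restricting the cubic part to that line (v = 0) leaves -u**3 ≠ 0, so f is not divisible by v and the branch is v² ≈ u**3 to lowest order — this is a cusp.
Classification: cusp.


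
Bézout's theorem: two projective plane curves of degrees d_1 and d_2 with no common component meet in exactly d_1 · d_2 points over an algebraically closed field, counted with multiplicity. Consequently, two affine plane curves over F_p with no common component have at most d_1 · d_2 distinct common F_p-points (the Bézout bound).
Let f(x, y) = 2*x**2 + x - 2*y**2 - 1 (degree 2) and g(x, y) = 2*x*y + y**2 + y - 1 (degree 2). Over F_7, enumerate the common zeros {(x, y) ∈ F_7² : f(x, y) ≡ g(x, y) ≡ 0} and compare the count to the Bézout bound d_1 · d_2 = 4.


Common zeros: ∅; count = 0; Bézout bound = 4.

deg(f) = 2, deg(g) = 2, so Bézout bound = 4.
Scan x ∈ F_7. For each x, list the y ∈ F_7 with f(x, y) ≡ 0 and those with g(x, y) ≡ 0 (mod 7); the common zeros in that column are the intersection.
  x = 0: f ≡ 0 at y ∈ ∅; g ≡ 0 at y ∈ ∅; common: ∅.
  x = 1: f ≡ 0 at y ∈ {1, 6}; g ≡ 0 at y ∈ ∅; common: ∅.
  x = 2: f ≡ 0 at y ∈ {1, 6}; g ≡ 0 at y ∈ {4, 5}; common: ∅.
  x = 3: f ≡ 0 at y ∈ ∅; g ≡ 0 at y ∈ {1, 6}; common: ∅.
  x = 4: f ≡ 0 at y ∈ {0}; g ≡ 0 at y ∈ {2, 3}; common: ∅.
  x = 5: f ≡ 0 at y ∈ ∅; g ≡ 0 at y ∈ ∅; common: ∅.
  x = 6: f ≡ 0 at y ∈ {0}; g ≡ 0 at y ∈ ∅; common: ∅.
Collecting: common zeros = ∅, so the count is 0.
Comparison with the Bézout bound: 0 ≤ 4 = deg(f)·deg(g), as expected for curves with no common component (the affine F_7-count falls short of the bound because intersections may lie at infinity, over extension fields, or carry multiplicity).


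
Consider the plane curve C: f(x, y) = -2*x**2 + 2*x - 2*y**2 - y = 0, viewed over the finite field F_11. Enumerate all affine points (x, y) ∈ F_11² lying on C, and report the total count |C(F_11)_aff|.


Affine F_11-points: {(0, 0), (0, 5), (1, 0), (1, 5), (3, 2), (3, 3), (5, 8), (6, 7), (6, 9), (7, 8), (9, 2), (9, 3)}; count = 12.

For each of the 121 pairs (x, y) ∈ F_11², evaluate f(x, y) mod 11. Record the zeros.
  x = 0: [0↦0, 1↦8, 2↦1, 3↦1, 4↦8, 5↦0, 6↦10, 7↦5, 8↦7, 9↦5, 10↦10]  zeros at y ∈ {0, 5}
  x = 1: [0↦0, 1↦8, 2↦1, 3↦1, 4↦8, 5↦0, 6↦10, 7↦5, 8↦7, 9↦5, 10↦10]  zeros at y ∈ {0, 5}
  x = 2: [0↦7, 1↦4, 2↦8, 3↦8, 4↦4, 5↦7, 6↦6, 7↦1, 8↦3, 9↦1, 10↦6]  zeros at y ∈ ∅
  x = 3: [0↦10, 1↦7, 2↦0, 3↦0, 4↦7, 5↦10, 6↦9, 7↦4, 8↦6, 9↦4, 10↦9]  zeros at y ∈ {2, 3}
  x = 4: [0↦9, 1↦6, 2↦10, 3↦10, 4↦6, 5↦9, 6↦8, 7↦3, 8↦5, 9↦3, 10↦8]  zeros at y ∈ ∅
  x = 5: [0↦4, 1↦1, 2↦5, 3↦5, 4↦1, 5↦4, 6↦3, 7↦9, 8↦0, 9↦9, 10↦3]  zeros at y ∈ {8}
  x = 6: [0↦6, 1↦3, 2↦7, 3↦7, 4↦3, 5↦6, 6↦5, 7↦0, 8↦2, 9↦0, 10↦5]  zeros at y ∈ {7, 9}
  x = 7: [0↦4, 1↦1, 2↦5, 3↦5, 4↦1, 5↦4, 6↦3, 7↦9, 8↦0, 9↦9, 10↦3]  zeros at y ∈ {8}
  x = 8: [0↦9, 1↦6, 2↦10, 3↦10, 4↦6, 5↦9, 6↦8, 7↦3, 8↦5, 9↦3, 10↦8]  zeros at y ∈ ∅
  x = 9: [0↦10, 1↦7, 2↦0, 3↦0, 4↦7, 5↦10, 6↦9, 7↦4, 8↦6, 9↦4, 10↦9]  zeros at y ∈ {2, 3}
  x = 10: [0↦7, 1↦4, 2↦8, 3↦8, 4↦4, 5↦7, 6↦6, 7↦1, 8↦3, 9↦1, 10↦6]  zeros at y ∈ ∅
Collecting zeros: affine points = {(0, 0), (0, 5), (1, 0), (1, 5), (3, 2), (3, 3), (5, 8), (6, 7), (6, 9), (7, 8), (9, 2), (9, 3)}.
Total count |C(F_11)_aff| = 12.


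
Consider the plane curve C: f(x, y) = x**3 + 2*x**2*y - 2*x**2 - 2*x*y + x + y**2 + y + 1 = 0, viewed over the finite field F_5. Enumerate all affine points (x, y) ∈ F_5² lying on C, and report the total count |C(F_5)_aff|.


Affine F_5-points: ∅; count = 0.

For each of the 25 pairs (x, y) ∈ F_5², evaluate f(x, y) mod 5. Record the zeros.
  x = 0: [0↦1, 1↦3, 2↦2, 3↦3, 4↦1]  zeros at y ∈ ∅
  x = 1: [0↦1, 1↦3, 2↦2, 3↦3, 4↦1]  zeros at y ∈ ∅
  x = 2: [0↦3, 1↦4, 2↦2, 3↦2, 4↦4]  zeros at y ∈ ∅
  x = 3: [0↦3, 1↦2, 2↦3, 3↦1, 4↦1]  zeros at y ∈ ∅
  x = 4: [0↦2, 1↦3, 2↦1, 3↦1, 4↦3]  zeros at y ∈ ∅
Collecting zeros: affine points = ∅.
Total count |C(F_5)_aff| = 0.


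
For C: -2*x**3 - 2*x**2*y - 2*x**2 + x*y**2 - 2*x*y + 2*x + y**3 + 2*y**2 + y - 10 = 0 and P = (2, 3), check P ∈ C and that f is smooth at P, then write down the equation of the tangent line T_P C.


Tangent line at P: -51*x + 40*y - 18 = 0.

Step 1: f(2, 3) = 0, so P lies on C.
Step 2: partial derivatives
  f_x(x, y) = -6*x**2 - 4*x*y - 4*x + y**2 - 2*y + 2, f_y(x, y) = -2*x**2 + 2*x*y - 2*x + 3*y**2 + 4*y + 1.
  f_x(P) = -51, f_y(P) = 40 (gradient nonzero, so P is smooth).
Step 3: tangent line at P: -51·(x − 2) + 40·(y − 3) = 0.
Expanding: -51*x + 40*y - 18 = 0.
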